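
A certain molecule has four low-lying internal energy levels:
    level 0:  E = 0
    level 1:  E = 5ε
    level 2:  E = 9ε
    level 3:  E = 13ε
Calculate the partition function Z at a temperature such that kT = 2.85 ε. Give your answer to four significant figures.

Eᵢ/kT = 0, 1.75439, 3.15789, 4.56140.
Z = Σ e^(−Eᵢ/kT) = e^(−0) + e^(−1.75439) + e^(−3.15789) + e^(−4.56140) = 1.00000 + 0.173013 + 0.0425154 + 0.0104474 = 1.22598.

Z = 1.226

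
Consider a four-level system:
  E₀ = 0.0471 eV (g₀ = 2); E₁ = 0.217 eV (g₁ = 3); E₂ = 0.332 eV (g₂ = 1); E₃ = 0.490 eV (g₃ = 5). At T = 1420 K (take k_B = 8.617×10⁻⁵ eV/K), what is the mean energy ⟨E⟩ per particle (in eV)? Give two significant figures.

k_BT = 8.617×10⁻⁵ × 1420 K = 0.1224 eV.
Eᵢ/kT = 0.3848, 1.773, 2.712, 4.003.
Z = Σ gᵢe^(−Eᵢ/kT) = 2·e^(−0.3848) + 3·e^(−1.773) + 1·e^(−2.712) + 5·e^(−4.003) = 1.361 + 0.5095 + 0.06640 + 0.09130 = 2.028.
⟨E⟩ = Σ Eᵢ gᵢe^(−Eᵢ/kT) / Z = (0.0471·1.361 + 0.217·0.5095 + 0.332·0.06640 + 0.490·0.09130) / 2.028 = 0.12 eV.

0.12 eV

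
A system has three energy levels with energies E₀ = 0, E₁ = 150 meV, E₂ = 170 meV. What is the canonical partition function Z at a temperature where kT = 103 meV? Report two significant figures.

Z = 1.4

Eᵢ/kT = 0, 1.456, 1.650.
Z = Σ e^(−Eᵢ/kT) = e^(−0) + e^(−1.456) + e^(−1.650) = 1.000 + 0.2332 + 0.1920 = 1.425.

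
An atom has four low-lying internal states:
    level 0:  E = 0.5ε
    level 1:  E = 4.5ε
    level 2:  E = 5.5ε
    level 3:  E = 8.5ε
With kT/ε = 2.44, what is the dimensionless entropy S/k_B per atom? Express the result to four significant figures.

0.8266

Eᵢ/kT = 0.204918, 1.84426, 2.25410, 3.48361.
Z = Σ e^(−Eᵢ/kT) = e^(−0.204918) + e^(−1.84426) + e^(−2.25410) + e^(−3.48361) = 0.814714 + 0.158142 + 0.104968 + 0.0306964 = 1.10852.
⟨E⟩ = Σ EᵢPᵢ = 1.76563 ε.
S/k_B = ln Z + ⟨E⟩/kT = ln(1.10852) + 1.76563/2.44 = 0.103026 + 0.723619 = 0.8266.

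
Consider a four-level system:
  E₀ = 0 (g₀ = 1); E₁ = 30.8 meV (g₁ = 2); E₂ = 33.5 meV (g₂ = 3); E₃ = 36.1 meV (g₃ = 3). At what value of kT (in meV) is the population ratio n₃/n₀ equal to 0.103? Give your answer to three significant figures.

10.7 meV

n₃/n₀ = (g₃/g₀) exp[−(E₃−E₀)/kT] = 0.103.
⇒ (E₃−E₀)/kT = ln((3/1)/0.103) = ln(29.126) = 3.3716.
kT = 36.1 meV / 3.3716 = 10.7 meV.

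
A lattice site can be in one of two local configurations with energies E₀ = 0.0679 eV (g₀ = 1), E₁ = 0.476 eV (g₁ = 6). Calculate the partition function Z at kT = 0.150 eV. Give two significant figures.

Eᵢ/kT = 0.4527, 3.173.
Z = Σ gᵢe^(−Eᵢ/kT) = 1·e^(−0.4527) + 6·e^(−3.173) = 0.6359 + 0.2513 = 0.8872.

Z = 0.89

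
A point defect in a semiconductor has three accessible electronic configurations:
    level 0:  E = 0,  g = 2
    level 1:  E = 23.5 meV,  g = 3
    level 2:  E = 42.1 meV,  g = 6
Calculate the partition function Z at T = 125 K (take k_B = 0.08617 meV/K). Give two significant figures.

Z = 2.5

k_BT = 0.08617 × 125 K = 10.77 meV.
Eᵢ/kT = 0, 2.182, 3.909.
Z = Σ gᵢe^(−Eᵢ/kT) = 2·e^(−0) + 3·e^(−2.182) + 6·e^(−3.909) = 2.000 + 0.3384 + 0.1204 = 2.459.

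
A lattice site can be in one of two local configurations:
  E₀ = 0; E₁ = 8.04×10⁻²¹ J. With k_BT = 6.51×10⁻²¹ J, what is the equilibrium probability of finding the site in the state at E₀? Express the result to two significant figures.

0.77

Eᵢ/kT = 0, 1.235.
Z = Σ e^(−Eᵢ/kT) = e^(−0) + e^(−1.235) = 1.000 + 0.2908 = 1.291.
P₀ = e^(−E₀/kT) / Z = 1.000/1.291 = 0.77.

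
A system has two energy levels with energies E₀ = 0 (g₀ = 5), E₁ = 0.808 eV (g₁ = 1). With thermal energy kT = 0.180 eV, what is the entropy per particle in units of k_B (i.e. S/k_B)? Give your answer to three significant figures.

1.62

Eᵢ/kT = 0, 4.4889.
Z = Σ gᵢe^(−Eᵢ/kT) = 5·e^(−0) + 1·e^(−4.4889) = 5.0000 + 0.011233 = 5.0112.
⟨E⟩ = Σ EᵢPᵢ = 0.0018112 eV.
S/k_B = ln Z + ⟨E⟩/kT = ln(5.0112) + 0.0018112/0.180 = 1.6117 + 0.010062 = 1.62.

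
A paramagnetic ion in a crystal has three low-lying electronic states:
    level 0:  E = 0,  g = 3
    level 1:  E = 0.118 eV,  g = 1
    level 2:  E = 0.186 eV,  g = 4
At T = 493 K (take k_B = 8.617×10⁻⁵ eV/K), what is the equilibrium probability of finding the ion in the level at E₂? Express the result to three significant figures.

k_BT = 8.617×10⁻⁵ × 493 K = 0.042482 eV.
Eᵢ/kT = 0, 2.7776, 4.3783.
Z = Σ gᵢe^(−Eᵢ/kT) = 3·e^(−0) + 1·e^(−2.7776) + 4·e^(−4.3783) = 3.0000 + 0.062188 + 0.050187 = 3.1124.
P₂ = g₂ e^(−E₂/kT) / Z = 0.050187/3.1124 = 0.0161.

0.0161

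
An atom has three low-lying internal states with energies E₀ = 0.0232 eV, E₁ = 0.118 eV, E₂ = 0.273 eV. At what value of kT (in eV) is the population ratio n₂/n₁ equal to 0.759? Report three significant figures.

0.562 eV

n₂/n₁ = exp[−(E₂−E₁)/kT] = 0.759.
⇒ (E₂−E₁)/kT = ln(1/0.759) = ln(1.3175) = 0.27574.
kT = 0.155 eV / 0.27574 = 0.562 eV.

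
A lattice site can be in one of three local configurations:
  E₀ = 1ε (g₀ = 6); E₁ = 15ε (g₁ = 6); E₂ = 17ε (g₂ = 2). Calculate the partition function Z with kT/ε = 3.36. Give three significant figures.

Z = 4.54

Eᵢ/kT = 0.29762, 4.4643, 5.0595.
Z = Σ gᵢe^(−Eᵢ/kT) = 6·e^(−0.29762) + 6·e^(−4.4643) + 2·e^(−5.0595) = 4.4555 + 0.069077 + 0.012697 = 4.5373.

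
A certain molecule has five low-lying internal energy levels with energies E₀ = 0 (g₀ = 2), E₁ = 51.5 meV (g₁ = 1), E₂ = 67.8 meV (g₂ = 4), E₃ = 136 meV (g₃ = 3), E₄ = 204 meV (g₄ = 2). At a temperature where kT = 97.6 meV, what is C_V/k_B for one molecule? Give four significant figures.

Eᵢ/kT = 0, 0.527664, 0.694672, 1.39344, 2.09016.
Z = Σ gᵢe^(−Eᵢ/kT) = 2·e^(−0) + 1·e^(−0.527664) + 4·e^(−0.694672) + 3·e^(−1.39344) + 2·e^(−2.09016) = 2.00000 + 0.589982 + 1.99695 + 0.744660 + 0.247335 = 5.57893.
⟨E⟩ = 56.9119 meV, ⟨E²⟩ = 6239.68 meV².
C_V/k_B = (⟨E²⟩ − ⟨E⟩²)/(kT)² = (6239.68 − 3238.96)/9525.76 = 0.3150.

0.3150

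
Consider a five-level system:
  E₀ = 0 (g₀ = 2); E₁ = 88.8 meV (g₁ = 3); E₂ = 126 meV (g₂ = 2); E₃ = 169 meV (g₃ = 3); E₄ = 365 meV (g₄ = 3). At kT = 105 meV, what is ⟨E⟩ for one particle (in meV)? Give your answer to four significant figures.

71.03 meV

Eᵢ/kT = 0, 0.845714, 1.20000, 1.60952, 3.47619.
Z = Σ gᵢe^(−Eᵢ/kT) = 2·e^(−0) + 3·e^(−0.845714) + 2·e^(−1.20000) + 3·e^(−1.60952) + 3·e^(−3.47619) = 2.00000 + 1.28775 + 0.602388 + 0.599951 + 0.0927750 = 4.58286.
⟨E⟩ = Σ Eᵢ gᵢe^(−Eᵢ/kT) / Z = (0·2.00000 + 88.8·1.28775 + 126·0.602388 + 169·0.599951 + 365·0.0927750) / 4.58286 = 71.03 meV.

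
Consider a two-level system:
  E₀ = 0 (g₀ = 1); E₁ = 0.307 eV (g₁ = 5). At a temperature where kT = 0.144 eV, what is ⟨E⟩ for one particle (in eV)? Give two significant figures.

Eᵢ/kT = 0, 2.132.
Z = Σ gᵢe^(−Eᵢ/kT) = 1·e^(−0) + 5·e^(−2.132) = 1.000 + 0.5930 = 1.593.
⟨E⟩ = Σ Eᵢ gᵢe^(−Eᵢ/kT) / Z = (0·1.000 + 0.307·0.5930) / 1.593 = 0.11 eV.

0.11 eV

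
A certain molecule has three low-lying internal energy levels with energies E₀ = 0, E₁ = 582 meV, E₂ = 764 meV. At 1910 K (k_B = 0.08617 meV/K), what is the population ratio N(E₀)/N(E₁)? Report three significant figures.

k_BT = 0.08617 × 1910 K = 164.58 meV.
n₀/n₁ = exp[−(E₀−E₁)/kT] = exp(−(-582 meV)/(164.58 meV)) = exp(3.5363) = 34.3.

34.3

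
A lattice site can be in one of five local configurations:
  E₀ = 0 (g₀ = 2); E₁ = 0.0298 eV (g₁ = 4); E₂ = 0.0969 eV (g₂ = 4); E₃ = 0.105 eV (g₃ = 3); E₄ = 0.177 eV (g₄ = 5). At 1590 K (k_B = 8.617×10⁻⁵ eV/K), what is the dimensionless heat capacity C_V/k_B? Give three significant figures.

k_BT = 8.617×10⁻⁵ × 1590 K = 0.13701 eV.
Eᵢ/kT = 0, 0.21750, 0.70725, 0.76637, 1.2919.
Z = Σ gᵢe^(−Eᵢ/kT) = 2·e^(−0) + 4·e^(−0.21750) + 4·e^(−0.70725) + 3·e^(−0.76637) + 5·e^(−1.2919) = 2.0000 + 3.2181 + 1.9720 + 1.3941 + 1.3737 = 9.9579.
⟨E⟩ = 0.067937 eV, ⟨E²⟩ = 0.0080118 eV².
C_V/k_B = (⟨E²⟩ − ⟨E⟩²)/(kT)² = (0.0080118 − 0.0046154)/0.018772 = 0.181.

0.181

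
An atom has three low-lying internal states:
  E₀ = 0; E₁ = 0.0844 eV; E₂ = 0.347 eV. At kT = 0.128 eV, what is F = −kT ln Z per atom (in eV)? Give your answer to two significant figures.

-0.059 eV

Eᵢ/kT = 0, 0.6594, 2.711.
Z = Σ e^(−Eᵢ/kT) = e^(−0) + e^(−0.6594) + e^(−2.711) = 1.000 + 0.5172 + 0.06647 = 1.584.
F = −kT ln Z = −0.128 × ln(1.584) = −0.128 × 0.4600 = -0.059 eV.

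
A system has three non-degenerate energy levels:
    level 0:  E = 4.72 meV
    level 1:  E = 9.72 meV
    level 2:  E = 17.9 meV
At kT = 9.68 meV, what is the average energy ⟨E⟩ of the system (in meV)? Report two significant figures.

8.2 meV

Eᵢ/kT = 0.4876, 1.004, 1.849.
Z = Σ e^(−Eᵢ/kT) = e^(−0.4876) + e^(−1.004) + e^(−1.849) = 0.6141 + 0.3664 + 0.1574 = 1.138.
⟨E⟩ = Σ Eᵢ e^(−Eᵢ/kT) / Z = (4.72·0.6141 + 9.72·0.3664 + 17.9·0.1574) / 1.138 = 8.2 meV.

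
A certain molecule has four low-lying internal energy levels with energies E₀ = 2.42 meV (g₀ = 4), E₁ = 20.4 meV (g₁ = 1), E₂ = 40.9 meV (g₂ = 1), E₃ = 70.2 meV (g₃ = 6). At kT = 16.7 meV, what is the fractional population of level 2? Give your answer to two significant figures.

0.022

Eᵢ/kT = 0.1449, 1.222, 2.449, 4.204.
Z = Σ gᵢe^(−Eᵢ/kT) = 4·e^(−0.1449) + 1·e^(−1.222) + 1·e^(−2.449) + 6·e^(−4.204) = 3.460 + 0.2946 + 0.08638 + 0.08961 = 3.931.
P₂ = g₂ e^(−E₂/kT) / Z = 0.08638/3.931 = 0.022.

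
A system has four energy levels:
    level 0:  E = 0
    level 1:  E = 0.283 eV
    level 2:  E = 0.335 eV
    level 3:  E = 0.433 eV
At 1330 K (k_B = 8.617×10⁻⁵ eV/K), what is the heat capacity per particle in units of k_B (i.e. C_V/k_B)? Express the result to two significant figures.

0.97

k_BT = 8.617×10⁻⁵ × 1330 K = 0.1146 eV.
Eᵢ/kT = 0, 2.469, 2.923, 3.778.
Z = Σ e^(−Eᵢ/kT) = e^(−0) + e^(−2.469) + e^(−2.923) + e^(−3.778) = 1.000 + 0.08467 + 0.05377 + 0.02287 = 1.161.
⟨E⟩ = 0.04468 eV, ⟨E²⟩ = 0.01473 eV².
C_V/k_B = (⟨E²⟩ − ⟨E⟩²)/(kT)² = (0.01473 − 0.001996)/0.01313 = 0.97.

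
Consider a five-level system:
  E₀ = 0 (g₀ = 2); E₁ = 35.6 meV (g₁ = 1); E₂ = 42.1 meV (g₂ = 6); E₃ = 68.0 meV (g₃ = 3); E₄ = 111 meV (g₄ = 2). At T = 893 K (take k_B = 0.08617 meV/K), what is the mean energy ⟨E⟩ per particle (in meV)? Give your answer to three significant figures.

39.1 meV

k_BT = 0.08617 × 893 K = 76.950 meV.
Eᵢ/kT = 0, 0.46264, 0.54711, 0.88369, 1.4425.
Z = Σ gᵢe^(−Eᵢ/kT) = 2·e^(−0) + 1·e^(−0.46264) + 6·e^(−0.54711) + 3·e^(−0.88369) + 2·e^(−1.4425) = 2.0000 + 0.62962 + 3.4717 + 1.2398 + 0.47267 = 7.8138.
⟨E⟩ = Σ Eᵢ gᵢe^(−Eᵢ/kT) / Z = (0·2.0000 + 35.6·0.62962 + 42.1·3.4717 + 68.0·1.2398 + 111·0.47267) / 7.8138 = 39.1 meV.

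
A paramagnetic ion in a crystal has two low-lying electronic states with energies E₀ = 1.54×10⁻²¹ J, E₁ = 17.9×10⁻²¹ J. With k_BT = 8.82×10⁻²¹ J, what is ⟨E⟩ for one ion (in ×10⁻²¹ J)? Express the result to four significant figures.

Eᵢ/kT = 0.174603, 2.02948.
Z = Σ e^(−Eᵢ/kT) = e^(−0.174603) + e^(−2.02948) = 0.839790 + 0.131404 = 0.971194.
⟨E⟩ = Σ Eᵢ e^(−Eᵢ/kT) / Z = (1.54·0.839790 + 17.9·0.131404) / 0.971194 = 3.754 ×10⁻²¹ J.

3.754 ×10⁻²¹ J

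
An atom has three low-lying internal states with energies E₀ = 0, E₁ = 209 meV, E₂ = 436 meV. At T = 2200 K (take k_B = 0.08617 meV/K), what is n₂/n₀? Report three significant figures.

0.100

k_BT = 0.08617 × 2200 K = 189.57 meV.
n₂/n₀ = exp[−(E₂−E₀)/kT] = exp(−(436 meV)/(189.57 meV)) = exp(-2.2999) = 0.100.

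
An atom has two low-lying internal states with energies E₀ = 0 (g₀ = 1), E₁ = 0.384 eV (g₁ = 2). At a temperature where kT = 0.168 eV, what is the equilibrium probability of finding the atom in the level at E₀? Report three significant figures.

0.831

Eᵢ/kT = 0, 2.2857.
Z = Σ gᵢe^(−Eᵢ/kT) = 1·e^(−0) + 2·e^(−2.2857) = 1.0000 + 0.20341 = 1.2034.
P₀ = g₀ e^(−E₀/kT) / Z = 1.0000/1.2034 = 0.831.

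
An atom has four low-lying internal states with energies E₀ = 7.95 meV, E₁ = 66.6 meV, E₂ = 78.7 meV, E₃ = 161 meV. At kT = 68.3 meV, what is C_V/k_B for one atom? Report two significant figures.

Eᵢ/kT = 0.1164, 0.9751, 1.152, 2.357.
Z = Σ e^(−Eᵢ/kT) = e^(−0.1164) + e^(−0.9751) + e^(−1.152) + e^(−2.357) = 0.8901 + 0.3772 + 0.3160 + 0.09470 = 1.678.
⟨E⟩ = 43.10 meV, ⟨E²⟩ = 3660 meV².
C_V/k_B = (⟨E²⟩ − ⟨E⟩²)/(kT)² = (3660 − 1858)/4665 = 0.39.

0.39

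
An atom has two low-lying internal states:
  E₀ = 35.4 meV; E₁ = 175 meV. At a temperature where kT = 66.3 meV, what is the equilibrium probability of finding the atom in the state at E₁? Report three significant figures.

0.109

Eᵢ/kT = 0.53394, 2.6395.
Z = Σ e^(−Eᵢ/kT) = e^(−0.53394) + e^(−2.6395) = 0.58629 + 0.071397 = 0.65769.
P₁ = e^(−E₁/kT) / Z = 0.071397/0.65769 = 0.109.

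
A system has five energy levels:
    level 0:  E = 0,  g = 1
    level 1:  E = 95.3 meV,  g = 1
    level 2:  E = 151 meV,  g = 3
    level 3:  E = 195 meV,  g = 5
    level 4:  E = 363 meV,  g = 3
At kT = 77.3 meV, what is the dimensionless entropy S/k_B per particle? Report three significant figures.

1.85

Eᵢ/kT = 0, 1.2329, 1.9534, 2.5226, 4.6960.
Z = Σ gᵢe^(−Eᵢ/kT) = 1·e^(−0) + 1·e^(−1.2329) + 3·e^(−1.9534) + 5·e^(−2.5226) + 3·e^(−4.6960) = 1.0000 + 0.29145 + 0.42537 + 0.40125 + 0.027395 = 2.1455.
⟨E⟩ = Σ EᵢPᵢ = 83.987 meV.
S/k_B = ln Z + ⟨E⟩/kT = ln(2.1455) + 83.987/77.3 = 0.76337 + 1.0865 = 1.85.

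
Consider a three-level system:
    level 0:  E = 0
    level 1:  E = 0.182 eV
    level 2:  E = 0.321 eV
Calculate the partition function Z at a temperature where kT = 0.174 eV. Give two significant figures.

Eᵢ/kT = 0, 1.046, 1.845.
Z = Σ e^(−Eᵢ/kT) = e^(−0) + e^(−1.046) + e^(−1.845) = 1.000 + 0.3513 + 0.1580 = 1.509.

Z = 1.5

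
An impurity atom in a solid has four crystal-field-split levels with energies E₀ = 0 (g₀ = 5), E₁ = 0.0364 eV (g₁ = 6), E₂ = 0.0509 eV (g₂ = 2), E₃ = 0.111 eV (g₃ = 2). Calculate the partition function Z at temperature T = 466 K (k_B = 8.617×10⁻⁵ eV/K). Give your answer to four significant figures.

k_BT = 8.617×10⁻⁵ × 466 K = 0.0401552 eV.
Eᵢ/kT = 0, 0.906483, 1.26758, 2.76427.
Z = Σ gᵢe^(−Eᵢ/kT) = 5·e^(−0) + 6·e^(−0.906483) + 2·e^(−1.26758) + 2·e^(−2.76427) = 5.00000 + 2.42365 + 0.563024 + 0.126044 = 8.11272.

Z = 8.113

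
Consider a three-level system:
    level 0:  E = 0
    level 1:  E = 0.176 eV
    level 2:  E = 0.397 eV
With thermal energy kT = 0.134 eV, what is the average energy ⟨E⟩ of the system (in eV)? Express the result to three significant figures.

Eᵢ/kT = 0, 1.3134, 2.9627.
Z = Σ e^(−Eᵢ/kT) = e^(−0) + e^(−1.3134) + e^(−2.9627) = 1.0000 + 0.26890 + 0.051679 = 1.3206.
⟨E⟩ = Σ Eᵢ e^(−Eᵢ/kT) / Z = (0·1.0000 + 0.176·0.26890 + 0.397·0.051679) / 1.3206 = 0.0514 eV.

0.0514 eV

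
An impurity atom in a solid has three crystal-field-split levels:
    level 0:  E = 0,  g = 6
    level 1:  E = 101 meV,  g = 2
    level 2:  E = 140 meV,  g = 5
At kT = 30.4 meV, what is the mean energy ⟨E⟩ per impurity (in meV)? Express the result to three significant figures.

2.33 meV

Eᵢ/kT = 0, 3.3224, 4.6053.
Z = Σ gᵢe^(−Eᵢ/kT) = 6·e^(−0) + 2·e^(−3.3224) + 5·e^(−4.6053) = 6.0000 + 0.072132 + 0.049994 = 6.1221.
⟨E⟩ = Σ Eᵢ gᵢe^(−Eᵢ/kT) / Z = (0·6.0000 + 101·0.072132 + 140·0.049994) / 6.1221 = 2.33 meV.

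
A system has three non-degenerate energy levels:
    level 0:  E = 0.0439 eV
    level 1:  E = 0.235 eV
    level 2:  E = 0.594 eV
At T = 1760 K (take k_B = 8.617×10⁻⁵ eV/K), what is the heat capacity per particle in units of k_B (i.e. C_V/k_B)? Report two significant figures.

0.49

k_BT = 8.617×10⁻⁵ × 1760 K = 0.1517 eV.
Eᵢ/kT = 0.2894, 1.549, 3.916.
Z = Σ e^(−Eᵢ/kT) = e^(−0.2894) + e^(−1.549) + e^(−3.916) = 0.7487 + 0.2125 + 0.01992 = 0.9811.
⟨E⟩ = 0.09646 eV, ⟨E²⟩ = 0.02060 eV².
C_V/k_B = (⟨E²⟩ − ⟨E⟩²)/(kT)² = (0.02060 − 0.009305)/0.02301 = 0.49.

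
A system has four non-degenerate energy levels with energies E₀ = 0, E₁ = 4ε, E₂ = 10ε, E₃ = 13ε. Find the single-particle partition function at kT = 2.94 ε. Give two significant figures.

Eᵢ/kT = 0, 1.361, 3.401, 4.422.
Z = Σ e^(−Eᵢ/kT) = e^(−0) + e^(−1.361) + e^(−3.401) + e^(−4.422) = 1.000 + 0.2564 + 0.03334 + 0.01201 = 1.302.

Z = 1.3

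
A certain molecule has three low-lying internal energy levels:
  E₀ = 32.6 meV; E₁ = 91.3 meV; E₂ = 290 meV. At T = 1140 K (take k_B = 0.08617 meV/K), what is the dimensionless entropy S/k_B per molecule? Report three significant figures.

0.804

k_BT = 0.08617 × 1140 K = 98.234 meV.
Eᵢ/kT = 0.33186, 0.92941, 2.9521.
Z = Σ e^(−Eᵢ/kT) = e^(−0.33186) + e^(−0.92941) + e^(−2.9521) = 0.71759 + 0.39479 + 0.052230 = 1.1646.
⟨E⟩ = Σ EᵢPᵢ = 64.043 meV.
S/k_B = ln Z + ⟨E⟩/kT = ln(1.1646) + 64.043/98.234 = 0.15238 + 0.65194 = 0.804.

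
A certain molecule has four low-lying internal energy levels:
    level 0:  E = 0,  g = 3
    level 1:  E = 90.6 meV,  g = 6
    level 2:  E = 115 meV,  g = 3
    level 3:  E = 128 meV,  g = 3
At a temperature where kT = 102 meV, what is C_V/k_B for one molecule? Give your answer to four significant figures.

0.2635

Eᵢ/kT = 0, 0.888235, 1.12745, 1.25490.
Z = Σ gᵢe^(−Eᵢ/kT) = 3·e^(−0) + 6·e^(−0.888235) + 3·e^(−1.12745) + 3·e^(−1.25490) = 3.00000 + 2.46829 + 0.971574 + 0.855313 = 7.29518.
⟨E⟩ = 60.9770 meV, ⟨E²⟩ = 6459.49 meV².
C_V/k_B = (⟨E²⟩ − ⟨E⟩²)/(kT)² = (6459.49 − 3718.19)/10404.0 = 0.2635.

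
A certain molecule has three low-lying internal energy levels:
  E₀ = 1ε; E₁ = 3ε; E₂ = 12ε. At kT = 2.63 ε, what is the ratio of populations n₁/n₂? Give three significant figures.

n₁/n₂ = exp[−(E₁−E₂)/kT] = exp(−(-9ε)/(2.63ε)) = exp(3.4221) = 30.6.

30.6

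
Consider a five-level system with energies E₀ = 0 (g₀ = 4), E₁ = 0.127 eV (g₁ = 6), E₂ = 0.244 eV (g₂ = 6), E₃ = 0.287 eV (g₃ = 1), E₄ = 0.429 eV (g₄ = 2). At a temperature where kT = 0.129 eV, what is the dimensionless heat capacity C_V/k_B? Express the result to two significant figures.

Eᵢ/kT = 0, 0.9845, 1.891, 2.225, 3.326.
Z = Σ gᵢe^(−Eᵢ/kT) = 4·e^(−0) + 6·e^(−0.9845) + 6·e^(−1.891) + 1·e^(−2.225) + 2·e^(−3.326) = 4.000 + 2.242 + 0.9055 + 0.1081 + 0.07187 = 7.327.
⟨E⟩ = 0.07746 eV, ⟨E²⟩ = 0.01531 eV².
C_V/k_B = (⟨E²⟩ − ⟨E⟩²)/(kT)² = (0.01531 − 0.006000)/0.01664 = 0.56.

0.56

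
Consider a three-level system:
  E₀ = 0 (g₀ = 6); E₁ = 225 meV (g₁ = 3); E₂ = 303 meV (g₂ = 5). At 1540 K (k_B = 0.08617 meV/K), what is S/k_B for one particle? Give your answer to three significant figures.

2.25

k_BT = 0.08617 × 1540 K = 132.70 meV.
Eᵢ/kT = 0, 1.6956, 2.2833.
Z = Σ gᵢe^(−Eᵢ/kT) = 6·e^(−0) + 3·e^(−1.6956) + 5·e^(−2.2833) = 6.0000 + 0.55047 + 0.50974 = 7.0602.
⟨E⟩ = Σ EᵢPᵢ = 39.419 meV.
S/k_B = ln Z + ⟨E⟩/kT = ln(7.0602) + 39.419/132.70 = 1.9545 + 0.29705 = 2.25.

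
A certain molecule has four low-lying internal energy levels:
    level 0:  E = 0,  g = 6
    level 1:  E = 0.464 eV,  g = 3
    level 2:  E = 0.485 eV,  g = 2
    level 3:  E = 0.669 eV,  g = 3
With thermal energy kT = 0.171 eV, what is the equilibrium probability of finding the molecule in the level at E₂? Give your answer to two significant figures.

Eᵢ/kT = 0, 2.713, 2.836, 3.912.
Z = Σ gᵢe^(−Eᵢ/kT) = 6·e^(−0) + 3·e^(−2.713) + 2·e^(−2.836) + 3·e^(−3.912) = 6.000 + 0.1990 + 0.1173 + 0.06000 = 6.376.
P₂ = g₂ e^(−E₂/kT) / Z = 0.1173/6.376 = 0.018.

0.018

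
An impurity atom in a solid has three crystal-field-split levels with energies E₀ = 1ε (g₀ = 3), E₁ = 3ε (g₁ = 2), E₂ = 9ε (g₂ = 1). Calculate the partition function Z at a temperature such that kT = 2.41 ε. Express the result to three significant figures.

Eᵢ/kT = 0.41494, 1.2448, 3.7344.
Z = Σ gᵢe^(−Eᵢ/kT) = 3·e^(−0.41494) + 2·e^(−1.2448) + 1·e^(−3.7344) = 1.9811 + 0.57600 + 0.023887 = 2.5810.

Z = 2.58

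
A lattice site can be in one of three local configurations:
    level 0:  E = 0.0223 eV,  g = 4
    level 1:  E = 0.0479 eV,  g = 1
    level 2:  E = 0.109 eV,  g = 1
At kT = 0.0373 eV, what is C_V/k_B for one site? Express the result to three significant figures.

Eᵢ/kT = 0.59786, 1.2842, 2.9223.
Z = Σ gᵢe^(−Eᵢ/kT) = 4·e^(−0.59786) + 1·e^(−1.2842) + 1·e^(−2.9223) = 2.1999 + 0.27687 + 0.053810 = 2.5306.
⟨E⟩ = 0.026944 eV, ⟨E²⟩ = 0.00093597 eV².
C_V/k_B = (⟨E²⟩ − ⟨E⟩²)/(kT)² = (0.00093597 − 0.00072598)/0.0013913 = 0.151.

0.151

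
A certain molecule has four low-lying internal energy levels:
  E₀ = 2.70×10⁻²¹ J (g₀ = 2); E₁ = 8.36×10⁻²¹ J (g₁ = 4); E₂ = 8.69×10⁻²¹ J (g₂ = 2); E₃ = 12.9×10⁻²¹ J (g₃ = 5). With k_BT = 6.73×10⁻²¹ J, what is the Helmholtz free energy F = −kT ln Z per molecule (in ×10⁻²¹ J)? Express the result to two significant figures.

-8.9 ×10⁻²¹ J

Eᵢ/kT = 0.4012, 1.242, 1.291, 1.917.
Z = Σ gᵢe^(−Eᵢ/kT) = 2·e^(−0.4012) + 4·e^(−1.242) + 2·e^(−1.291) + 5·e^(−1.917) = 1.339 + 1.155 + 0.5500 + 0.7352 = 3.779.
F = −kT ln Z = −6.73 × ln(3.779) = −6.73 × 1.329 = -8.9 ×10⁻²¹ J.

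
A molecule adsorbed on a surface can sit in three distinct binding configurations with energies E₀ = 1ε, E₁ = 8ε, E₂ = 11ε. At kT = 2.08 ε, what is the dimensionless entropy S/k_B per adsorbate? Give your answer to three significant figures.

0.191

Eᵢ/kT = 0.48077, 3.8462, 5.2885.
Z = Σ e^(−Eᵢ/kT) = e^(−0.48077) + e^(−3.8462) + e^(−5.2885) = 0.61831 + 0.021361 + 0.0050493 = 0.64472.
⟨E⟩ = Σ EᵢPᵢ = 1.3102 ε.
S/k_B = ln Z + ⟨E⟩/kT = ln(0.64472) + 1.3102/2.08 = -0.43894 + 0.62990 = 0.191.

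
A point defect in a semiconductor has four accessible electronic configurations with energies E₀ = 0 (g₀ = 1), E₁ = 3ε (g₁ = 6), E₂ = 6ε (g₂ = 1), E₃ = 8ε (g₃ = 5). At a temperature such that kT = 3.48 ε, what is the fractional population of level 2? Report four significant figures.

0.04232

Eᵢ/kT = 0, 0.862069, 1.72414, 2.29885.
Z = Σ gᵢe^(−Eᵢ/kT) = 1·e^(−0) + 6·e^(−0.862069) + 1·e^(−1.72414) + 5·e^(−2.29885) = 1.00000 + 2.53372 + 0.178326 + 0.501871 = 4.21392.
P₂ = g₂ e^(−E₂/kT) / Z = 0.178326/4.21392 = 0.04232.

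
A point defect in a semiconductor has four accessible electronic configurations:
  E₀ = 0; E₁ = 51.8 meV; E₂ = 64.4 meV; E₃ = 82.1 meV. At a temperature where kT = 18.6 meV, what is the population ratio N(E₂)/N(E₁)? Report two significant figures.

0.51

n₂/n₁ = exp[−(E₂−E₁)/kT] = exp(−(12.6 meV)/(18.6 meV)) = exp(-0.6774) = 0.51.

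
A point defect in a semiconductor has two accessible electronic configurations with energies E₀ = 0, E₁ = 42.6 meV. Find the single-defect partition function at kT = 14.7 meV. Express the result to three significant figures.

Z = 1.06

Eᵢ/kT = 0, 2.8980.
Z = Σ e^(−Eᵢ/kT) = e^(−0) + e^(−2.8980) = 1.0000 + 0.055133 = 1.0551.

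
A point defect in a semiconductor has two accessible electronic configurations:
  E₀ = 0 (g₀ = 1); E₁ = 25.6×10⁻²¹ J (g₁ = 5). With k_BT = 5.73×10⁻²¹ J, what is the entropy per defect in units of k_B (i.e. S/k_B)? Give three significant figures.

Eᵢ/kT = 0, 4.4677.
Z = Σ gᵢe^(−Eᵢ/kT) = 1·e^(−0) + 5·e^(−4.4677) = 1.0000 + 0.057368 = 1.0574.
⟨E⟩ = Σ EᵢPᵢ = 1.3889 ×10⁻²¹ J.
S/k_B = ln Z + ⟨E⟩/kT = ln(1.0574) + 1.3889/5.73 = 0.055813 + 0.24239 = 0.298.

0.298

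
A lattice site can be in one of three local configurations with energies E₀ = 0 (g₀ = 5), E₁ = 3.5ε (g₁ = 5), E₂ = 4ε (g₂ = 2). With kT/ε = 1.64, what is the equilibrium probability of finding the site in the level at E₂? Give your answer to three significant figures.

0.0303

Eᵢ/kT = 0, 2.1341, 2.4390.
Z = Σ gᵢe^(−Eᵢ/kT) = 5·e^(−0) + 5·e^(−2.1341) + 2·e^(−2.4390) = 5.0000 + 0.59176 + 0.17450 = 5.7663.
P₂ = g₂ e^(−E₂/kT) / Z = 0.17450/5.7663 = 0.0303.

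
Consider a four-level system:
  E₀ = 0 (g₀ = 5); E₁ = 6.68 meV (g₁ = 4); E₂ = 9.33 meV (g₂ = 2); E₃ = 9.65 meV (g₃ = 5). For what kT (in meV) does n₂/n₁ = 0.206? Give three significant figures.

n₂/n₁ = (g₂/g₁) exp[−(E₂−E₁)/kT] = 0.206.
⇒ (E₂−E₁)/kT = ln((2/4)/0.206) = ln(2.4272) = 0.88674.
kT = 2.65 meV / 0.88674 = 2.99 meV.

2.99 meV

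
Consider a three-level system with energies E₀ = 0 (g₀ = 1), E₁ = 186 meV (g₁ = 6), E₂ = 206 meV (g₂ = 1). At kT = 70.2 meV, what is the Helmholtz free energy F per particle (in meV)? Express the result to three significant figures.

-27.4 meV

Eᵢ/kT = 0, 2.6496, 2.9345.
Z = Σ gᵢe^(−Eᵢ/kT) = 1·e^(−0) + 6·e^(−2.6496) + 1·e^(−2.9345) = 1.0000 + 0.42408 + 0.053157 = 1.4772.
F = −kT ln Z = −70.2 × ln(1.4772) = −70.2 × 0.39015 = -27.4 meV.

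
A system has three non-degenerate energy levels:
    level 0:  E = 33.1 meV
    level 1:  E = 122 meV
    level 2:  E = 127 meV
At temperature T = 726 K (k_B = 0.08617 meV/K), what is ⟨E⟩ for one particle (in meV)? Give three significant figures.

62.1 meV

k_BT = 0.08617 × 726 K = 62.559 meV.
Eᵢ/kT = 0.52910, 1.9502, 2.0301.
Z = Σ e^(−Eᵢ/kT) = e^(−0.52910) + e^(−1.9502) + e^(−2.0301) = 0.58913 + 0.14225 + 0.13132 = 0.86270.
⟨E⟩ = Σ Eᵢ e^(−Eᵢ/kT) / Z = (33.1·0.58913 + 122·0.14225 + 127·0.13132) / 0.86270 = 62.1 meV.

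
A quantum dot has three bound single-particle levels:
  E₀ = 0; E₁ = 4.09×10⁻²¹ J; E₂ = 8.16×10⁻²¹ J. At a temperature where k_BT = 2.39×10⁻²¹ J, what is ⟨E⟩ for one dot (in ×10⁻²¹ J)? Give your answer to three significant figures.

Eᵢ/kT = 0, 1.7113, 3.4142.
Z = Σ e^(−Eᵢ/kT) = e^(−0) + e^(−1.7113) + e^(−3.4142) = 1.0000 + 0.18063 + 0.032903 = 1.2135.
⟨E⟩ = Σ Eᵢ e^(−Eᵢ/kT) / Z = (0·1.0000 + 4.09·0.18063 + 8.16·0.032903) / 1.2135 = 0.830 ×10⁻²¹ J.

0.830 ×10⁻²¹ J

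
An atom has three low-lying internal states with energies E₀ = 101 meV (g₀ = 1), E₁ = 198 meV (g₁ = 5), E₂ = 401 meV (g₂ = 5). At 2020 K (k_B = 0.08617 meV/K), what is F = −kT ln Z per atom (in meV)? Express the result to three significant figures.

k_BT = 0.08617 × 2020 K = 174.06 meV.
Eᵢ/kT = 0.58026, 1.1375, 2.3038.
Z = Σ gᵢe^(−Eᵢ/kT) = 1·e^(−0.58026) + 5·e^(−1.1375) + 5·e^(−2.3038) = 0.55975 + 1.6031 + 0.49939 = 2.6622.
F = −kT ln Z = −174.06 × ln(2.6622) = −174.06 × 0.97915 = -170 meV.

-170 meV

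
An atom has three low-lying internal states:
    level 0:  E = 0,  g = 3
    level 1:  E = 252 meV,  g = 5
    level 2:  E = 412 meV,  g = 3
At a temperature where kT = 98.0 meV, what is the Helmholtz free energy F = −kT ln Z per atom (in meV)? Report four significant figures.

Eᵢ/kT = 0, 2.57143, 4.20408.
Z = Σ gᵢe^(−Eᵢ/kT) = 3·e^(−0) + 5·e^(−2.57143) + 3·e^(−4.20408) = 3.00000 + 0.382131 + 0.0448036 = 3.42693.
F = −kT ln Z = −98.0 × ln(3.42693) = −98.0 × 1.23166 = -120.7 meV.

-120.7 meV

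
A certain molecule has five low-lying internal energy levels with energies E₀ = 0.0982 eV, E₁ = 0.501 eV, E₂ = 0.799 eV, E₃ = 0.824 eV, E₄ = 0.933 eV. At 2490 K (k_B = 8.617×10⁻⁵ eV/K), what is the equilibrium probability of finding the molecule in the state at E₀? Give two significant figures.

k_BT = 8.617×10⁻⁵ × 2490 K = 0.2146 eV.
Eᵢ/kT = 0.4576, 2.335, 3.723, 3.840, 4.348.
Z = Σ e^(−Eᵢ/kT) = e^(−0.4576) + e^(−2.335) + e^(−3.723) + e^(−3.840) + e^(−4.348) = 0.6328 + 0.09681 + 0.02416 + 0.02149 + 0.01293 = 0.7882.
P₀ = e^(−E₀/kT) / Z = 0.6328/0.7882 = 0.80.

0.80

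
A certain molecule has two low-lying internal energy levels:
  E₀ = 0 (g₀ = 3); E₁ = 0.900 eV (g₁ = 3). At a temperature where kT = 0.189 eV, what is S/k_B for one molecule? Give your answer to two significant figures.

1.1

Eᵢ/kT = 0, 4.762.
Z = Σ gᵢe^(−Eᵢ/kT) = 3·e^(−0) + 3·e^(−4.762) = 3.000 + 0.02565 = 3.026.
⟨E⟩ = Σ EᵢPᵢ = 0.007629 eV.
S/k_B = ln Z + ⟨E⟩/kT = ln(3.026) + 0.007629/0.189 = 1.107 + 0.04037 = 1.1.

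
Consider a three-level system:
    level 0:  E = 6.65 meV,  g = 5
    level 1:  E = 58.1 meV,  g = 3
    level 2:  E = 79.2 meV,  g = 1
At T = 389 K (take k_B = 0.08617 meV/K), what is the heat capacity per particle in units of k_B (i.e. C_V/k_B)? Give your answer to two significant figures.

0.31

k_BT = 0.08617 × 389 K = 33.52 meV.
Eᵢ/kT = 0.1984, 1.733, 2.363.
Z = Σ gᵢe^(−Eᵢ/kT) = 5·e^(−0.1984) + 3·e^(−1.733) + 1·e^(−2.363) = 4.100 + 0.5303 + 0.09414 = 4.724.
⟨E⟩ = 13.87 meV, ⟨E²⟩ = 542.3 meV².
C_V/k_B = (⟨E²⟩ − ⟨E⟩²)/(kT)² = (542.3 − 192.4)/1124 = 0.31.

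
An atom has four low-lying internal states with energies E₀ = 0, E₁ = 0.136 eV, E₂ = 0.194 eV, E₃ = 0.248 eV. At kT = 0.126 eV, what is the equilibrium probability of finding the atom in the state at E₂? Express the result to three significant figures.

Eᵢ/kT = 0, 1.0794, 1.5397, 1.9683.
Z = Σ e^(−Eᵢ/kT) = e^(−0) + e^(−1.0794) + e^(−1.5397) + e^(−1.9683) = 1.0000 + 0.33980 + 0.21445 + 0.13969 = 1.6939.
P₂ = e^(−E₂/kT) / Z = 0.21445/1.6939 = 0.127.

0.127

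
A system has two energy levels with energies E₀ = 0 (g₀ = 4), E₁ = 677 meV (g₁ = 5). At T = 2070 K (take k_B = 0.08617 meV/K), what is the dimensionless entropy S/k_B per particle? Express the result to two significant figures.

k_BT = 0.08617 × 2070 K = 178.4 meV.
Eᵢ/kT = 0, 3.795.
Z = Σ gᵢe^(−Eᵢ/kT) = 4·e^(−0) + 5·e^(−3.795) = 4.000 + 0.1124 = 4.112.
⟨E⟩ = Σ EᵢPᵢ = 18.51 meV.
S/k_B = ln Z + ⟨E⟩/kT = ln(4.112) + 18.51/178.4 = 1.414 + 0.1038 = 1.5.

1.5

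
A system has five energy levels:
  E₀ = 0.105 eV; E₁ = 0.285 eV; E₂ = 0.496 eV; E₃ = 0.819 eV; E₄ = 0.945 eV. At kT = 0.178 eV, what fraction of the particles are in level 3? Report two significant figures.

0.012

Eᵢ/kT = 0.5899, 1.601, 2.787, 4.601, 5.309.
Z = Σ e^(−Eᵢ/kT) = e^(−0.5899) + e^(−1.601) + e^(−2.787) + e^(−4.601) + e^(−5.309) = 0.5544 + 0.2017 + 0.06161 + 0.01004 + 0.004947 = 0.8327.
P₃ = e^(−E₃/kT) / Z = 0.01004/0.8327 = 0.012.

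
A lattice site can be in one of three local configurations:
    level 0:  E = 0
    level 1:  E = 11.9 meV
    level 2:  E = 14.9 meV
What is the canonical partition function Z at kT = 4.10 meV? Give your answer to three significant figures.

Eᵢ/kT = 0, 2.9024, 3.6341.
Z = Σ e^(−Eᵢ/kT) = e^(−0) + e^(−2.9024) + e^(−3.6341) = 1.0000 + 0.054891 + 0.026408 = 1.0813.

Z = 1.08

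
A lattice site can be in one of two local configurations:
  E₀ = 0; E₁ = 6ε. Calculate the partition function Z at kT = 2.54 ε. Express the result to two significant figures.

Eᵢ/kT = 0, 2.362.
Z = Σ e^(−Eᵢ/kT) = e^(−0) + e^(−2.362) = 1.000 + 0.09423 = 1.094.

Z = 1.1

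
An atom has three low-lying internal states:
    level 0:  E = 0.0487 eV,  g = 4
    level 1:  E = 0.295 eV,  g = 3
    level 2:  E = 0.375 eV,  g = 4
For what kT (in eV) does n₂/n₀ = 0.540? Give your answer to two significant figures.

n₂/n₀ = (g₂/g₀) exp[−(E₂−E₀)/kT] = 0.540.
⇒ (E₂−E₀)/kT = ln((4/4)/0.540) = ln(1.852) = 0.6163.
kT = 0.3263 eV / 0.6163 = 0.53 eV.

0.53 eV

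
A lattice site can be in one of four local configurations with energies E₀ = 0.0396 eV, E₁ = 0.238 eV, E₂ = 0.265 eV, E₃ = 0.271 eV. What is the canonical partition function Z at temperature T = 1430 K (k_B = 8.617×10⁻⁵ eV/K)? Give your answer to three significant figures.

Z = 1.10

k_BT = 8.617×10⁻⁵ × 1430 K = 0.12322 eV.
Eᵢ/kT = 0.32138, 1.9315, 2.1506, 2.1993.
Z = Σ e^(−Eᵢ/kT) = e^(−0.32138) + e^(−1.9315) + e^(−2.1506) + e^(−2.1993) = 0.72515 + 0.14493 + 0.11641 + 0.11088 = 1.0974.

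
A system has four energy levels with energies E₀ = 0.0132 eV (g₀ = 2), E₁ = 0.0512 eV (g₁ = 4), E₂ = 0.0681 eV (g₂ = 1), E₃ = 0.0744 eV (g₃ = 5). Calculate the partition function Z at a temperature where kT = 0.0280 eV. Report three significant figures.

Z = 2.33

Eᵢ/kT = 0.47143, 1.8286, 2.4321, 2.6571.
Z = Σ gᵢe^(−Eᵢ/kT) = 2·e^(−0.47143) + 4·e^(−1.8286) + 1·e^(−2.4321) + 5·e^(−2.6571) = 1.2482 + 0.64255 + 0.087852 + 0.35076 = 2.3294.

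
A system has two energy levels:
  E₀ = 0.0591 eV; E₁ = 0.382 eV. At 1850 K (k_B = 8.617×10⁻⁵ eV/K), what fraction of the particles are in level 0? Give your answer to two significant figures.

k_BT = 8.617×10⁻⁵ × 1850 K = 0.1594 eV.
Eᵢ/kT = 0.3708, 2.396.
Z = Σ e^(−Eᵢ/kT) = e^(−0.3708) + e^(−2.396) = 0.6902 + 0.09108 = 0.7813.
P₀ = e^(−E₀/kT) / Z = 0.6902/0.7813 = 0.88.

0.88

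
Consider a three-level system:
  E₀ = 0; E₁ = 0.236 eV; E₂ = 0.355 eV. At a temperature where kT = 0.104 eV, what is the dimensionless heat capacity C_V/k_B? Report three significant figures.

Eᵢ/kT = 0, 2.2692, 3.4135.
Z = Σ e^(−Eᵢ/kT) = e^(−0) + e^(−2.2692) + e^(−3.4135) = 1.0000 + 0.10339 + 0.032926 = 1.1363.
⟨E⟩ = 0.031760 eV, ⟨E²⟩ = 0.0087194 eV².
C_V/k_B = (⟨E²⟩ − ⟨E⟩²)/(kT)² = (0.0087194 − 0.0010087)/0.010816 = 0.713.

0.713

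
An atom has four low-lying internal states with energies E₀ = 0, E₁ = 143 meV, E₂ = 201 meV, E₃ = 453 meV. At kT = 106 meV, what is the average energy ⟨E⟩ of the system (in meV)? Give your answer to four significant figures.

51.70 meV

Eᵢ/kT = 0, 1.34906, 1.89623, 4.27358.
Z = Σ e^(−Eᵢ/kT) = e^(−0) + e^(−1.34906) + e^(−1.89623) + e^(−4.27358) = 1.00000 + 0.259484 + 0.150134 + 0.0139318 = 1.42355.
⟨E⟩ = Σ Eᵢ e^(−Eᵢ/kT) / Z = (0·1.00000 + 143·0.259484 + 201·0.150134 + 453·0.0139318) / 1.42355 = 51.70 meV.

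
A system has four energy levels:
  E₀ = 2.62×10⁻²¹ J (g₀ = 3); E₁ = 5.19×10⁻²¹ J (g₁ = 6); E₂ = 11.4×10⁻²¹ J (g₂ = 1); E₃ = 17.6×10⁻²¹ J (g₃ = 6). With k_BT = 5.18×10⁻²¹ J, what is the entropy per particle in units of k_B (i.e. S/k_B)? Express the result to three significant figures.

Eᵢ/kT = 0.50579, 1.0019, 2.2008, 3.3977.
Z = Σ gᵢe^(−Eᵢ/kT) = 3·e^(−0.50579) + 6·e^(−1.0019) + 1·e^(−2.2008) + 6·e^(−3.3977) = 1.8091 + 2.2031 + 0.11071 + 0.20070 = 4.3236.
⟨E⟩ = Σ EᵢPᵢ = 4.8497 ×10⁻²¹ J.
S/k_B = ln Z + ⟨E⟩/kT = ln(4.3236) + 4.8497/5.18 = 1.4641 + 0.93624 = 2.40.

2.40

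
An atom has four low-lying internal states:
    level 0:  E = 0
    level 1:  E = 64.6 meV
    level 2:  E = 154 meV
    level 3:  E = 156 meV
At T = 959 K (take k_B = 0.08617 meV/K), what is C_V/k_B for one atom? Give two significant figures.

0.49

k_BT = 0.08617 × 959 K = 82.64 meV.
Eᵢ/kT = 0, 0.7817, 1.864, 1.888.
Z = Σ e^(−Eᵢ/kT) = e^(−0) + e^(−0.7817) + e^(−1.864) + e^(−1.888) = 1.000 + 0.4576 + 0.1551 + 0.1514 = 1.764.
⟨E⟩ = 43.69 meV, ⟨E²⟩ = 5256 meV².
C_V/k_B = (⟨E²⟩ − ⟨E⟩²)/(kT)² = (5256 − 1909)/6829 = 0.49.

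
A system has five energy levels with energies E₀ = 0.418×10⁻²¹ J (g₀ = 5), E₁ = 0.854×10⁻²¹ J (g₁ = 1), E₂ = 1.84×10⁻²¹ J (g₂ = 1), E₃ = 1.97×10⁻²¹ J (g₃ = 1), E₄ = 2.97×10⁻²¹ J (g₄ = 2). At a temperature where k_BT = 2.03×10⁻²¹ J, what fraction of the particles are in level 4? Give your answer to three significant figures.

0.0775

Eᵢ/kT = 0.20591, 0.42069, 0.90640, 0.97044, 1.4631.
Z = Σ gᵢe^(−Eᵢ/kT) = 5·e^(−0.20591) + 1·e^(−0.42069) + 1·e^(−0.90640) + 1·e^(−0.97044) + 2·e^(−1.4631) = 4.0695 + 0.65659 + 0.40398 + 0.37892 + 0.46303 = 5.9720.
P₄ = g₄ e^(−E₄/kT) / Z = 0.46303/5.9720 = 0.0775.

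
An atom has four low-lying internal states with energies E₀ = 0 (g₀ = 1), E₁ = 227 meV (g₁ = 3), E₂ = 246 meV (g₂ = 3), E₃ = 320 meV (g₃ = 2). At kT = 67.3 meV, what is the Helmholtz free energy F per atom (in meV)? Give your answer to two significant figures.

-12 meV

Eᵢ/kT = 0, 3.373, 3.655, 4.755.
Z = Σ gᵢe^(−Eᵢ/kT) = 1·e^(−0) + 3·e^(−3.373) + 3·e^(−3.655) + 2·e^(−4.755) = 1.000 + 0.1029 + 0.07758 + 0.01722 = 1.198.
F = −kT ln Z = −67.3 × ln(1.198) = −67.3 × 0.1807 = -12 meV.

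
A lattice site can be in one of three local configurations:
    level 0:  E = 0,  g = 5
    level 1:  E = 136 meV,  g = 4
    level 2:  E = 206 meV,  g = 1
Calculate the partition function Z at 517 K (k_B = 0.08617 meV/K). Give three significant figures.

Z = 5.20

k_BT = 0.08617 × 517 K = 44.550 meV.
Eᵢ/kT = 0, 3.0527, 4.6240.
Z = Σ gᵢe^(−Eᵢ/kT) = 5·e^(−0) + 4·e^(−3.0527) + 1·e^(−4.6240) = 5.0000 + 0.18892 + 0.0098135 = 5.1987.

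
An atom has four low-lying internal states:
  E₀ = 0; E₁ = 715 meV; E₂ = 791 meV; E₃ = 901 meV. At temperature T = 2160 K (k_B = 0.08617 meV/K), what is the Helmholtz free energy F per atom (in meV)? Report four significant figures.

-7.949 meV

k_BT = 0.08617 × 2160 K = 186.127 meV.
Eᵢ/kT = 0, 3.84146, 4.24979, 4.84078.
Z = Σ e^(−Eᵢ/kT) = e^(−0) + e^(−3.84146) + e^(−4.24979) + e^(−4.84078) = 1.00000 + 0.0214622 + 0.0142672 + 0.00790089 = 1.04363.
F = −kT ln Z = −186.127 × ln(1.04363) = −186.127 × 0.0427050 = -7.949 meV.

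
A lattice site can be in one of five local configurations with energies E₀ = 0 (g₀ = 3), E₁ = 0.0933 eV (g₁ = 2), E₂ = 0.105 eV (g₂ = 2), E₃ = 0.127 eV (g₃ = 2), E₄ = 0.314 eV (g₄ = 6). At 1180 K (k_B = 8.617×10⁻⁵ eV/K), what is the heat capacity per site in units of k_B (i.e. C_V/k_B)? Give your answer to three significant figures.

0.601

k_BT = 8.617×10⁻⁵ × 1180 K = 0.10168 eV.
Eᵢ/kT = 0, 0.91758, 1.0327, 1.2490, 3.0881.
Z = Σ gᵢe^(−Eᵢ/kT) = 3·e^(−0) + 2·e^(−0.91758) + 2·e^(−1.0327) + 2·e^(−1.2490) + 6·e^(−3.0881) = 3.0000 + 0.79897 + 0.71209 + 0.57358 + 0.27353 = 5.3582.
⟨E⟩ = 0.057491 eV, ⟨E²⟩ = 0.0095230 eV².
C_V/k_B = (⟨E²⟩ − ⟨E⟩²)/(kT)² = (0.0095230 − 0.0033052)/0.010339 = 0.601.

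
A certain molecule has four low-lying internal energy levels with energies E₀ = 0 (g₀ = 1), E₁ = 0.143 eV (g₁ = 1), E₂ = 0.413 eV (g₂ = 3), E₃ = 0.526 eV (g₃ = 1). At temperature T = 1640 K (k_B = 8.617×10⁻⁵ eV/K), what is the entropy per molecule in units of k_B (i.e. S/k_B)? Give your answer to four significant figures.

1.038

k_BT = 8.617×10⁻⁵ × 1640 K = 0.141319 eV.
Eᵢ/kT = 0, 1.01190, 2.92247, 3.72208.
Z = Σ gᵢe^(−Eᵢ/kT) = 1·e^(−0) + 1·e^(−1.01190) + 3·e^(−2.92247) + 1·e^(−3.72208) = 1.00000 + 0.363528 + 0.161402 + 0.0241836 = 1.54911.
⟨E⟩ = Σ EᵢPᵢ = 0.0847997 eV.
S/k_B = ln Z + ⟨E⟩/kT = ln(1.54911) + 0.0847997/0.141319 = 0.437681 + 0.600059 = 1.038.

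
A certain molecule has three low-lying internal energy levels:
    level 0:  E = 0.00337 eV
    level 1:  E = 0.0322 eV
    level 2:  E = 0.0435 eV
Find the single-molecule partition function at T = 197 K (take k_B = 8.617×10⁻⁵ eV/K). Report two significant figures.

k_BT = 8.617×10⁻⁵ × 197 K = 0.01698 eV.
Eᵢ/kT = 0.1985, 1.896, 2.562.
Z = Σ e^(−Eᵢ/kT) = e^(−0.1985) + e^(−1.896) + e^(−2.562) = 0.8200 + 0.1502 + 0.07715 = 1.047.

Z = 1.0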